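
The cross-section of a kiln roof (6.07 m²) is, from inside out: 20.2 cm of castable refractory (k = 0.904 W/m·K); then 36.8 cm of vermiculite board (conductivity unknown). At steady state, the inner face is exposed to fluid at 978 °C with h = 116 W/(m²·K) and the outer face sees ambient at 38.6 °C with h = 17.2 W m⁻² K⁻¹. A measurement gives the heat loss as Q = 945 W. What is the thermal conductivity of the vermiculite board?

k = 0.0641 W/m·K

ΣR = ΔT/Q = |978 − 38.6|/945 = 0.9941 K/W
Known resistances:
  R_conv,in = 1/(hA) = 1/(116·6.07) = 0.001420 K/W
  R_castable refractory = L/(kA) = 0.202/(0.904·6.07) = 0.03681 K/W
  R_conv,out = 1/(hA) = 1/(17.2·6.07) = 0.009578 K/W
R_vermiculite board = ΣR − ΣR_known = 0.9941 − 0.04781 = 0.9463 K/W
L/(kA) = 0.9463 ⇒ k = 0.368/(0.9463·6.07) = 0.0641 W/m·K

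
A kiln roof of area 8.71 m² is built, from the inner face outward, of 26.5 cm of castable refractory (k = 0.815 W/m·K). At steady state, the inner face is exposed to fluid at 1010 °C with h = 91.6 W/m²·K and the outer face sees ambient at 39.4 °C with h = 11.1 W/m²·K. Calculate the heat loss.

Treat each layer as a resistance in series:
  R_conv,in = 1/(hA) = 1/(91.6·8.71) = 0.001253 K/W
  R_castable refractory = L/(kA) = 0.265/(0.815·8.71) = 0.03733 K/W
  R_conv,out = 1/(hA) = 1/(11.1·8.71) = 0.01034 K/W
ΣR = 0.001253 + 0.03733 + 0.01034 = 0.04892 K/W
Q = ΔT/ΣR = (1010 °C − 39.4 °C)/0.04892 = 19800 W

Q = 19.8 kW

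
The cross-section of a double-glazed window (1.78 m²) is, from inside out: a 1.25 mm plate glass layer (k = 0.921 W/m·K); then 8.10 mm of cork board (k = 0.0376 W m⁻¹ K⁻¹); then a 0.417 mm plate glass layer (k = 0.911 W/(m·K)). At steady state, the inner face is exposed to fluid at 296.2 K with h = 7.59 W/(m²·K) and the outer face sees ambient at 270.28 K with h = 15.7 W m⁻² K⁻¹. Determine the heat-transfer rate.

Treat each layer as a resistance in series:
  R_conv,in = 1/(hA) = 1/(7.59·1.78) = 0.07402 K/W
  R_plate glass = L/(kA) = 0.00125/(0.921·1.78) = 7.625×10^-4 K/W
  R_cork board = L/(kA) = 0.00810/(0.0376·1.78) = 0.1210 K/W
  R_plate glass = L/(kA) = 4.17×10^-4/(0.911·1.78) = 2.572×10^-4 K/W
  R_conv,out = 1/(hA) = 1/(15.7·1.78) = 0.03578 K/W
ΣR = 0.07402 + 7.625×10^-4 + 0.1210 + 2.572×10^-4 + 0.03578 = 0.2318 K/W
Q = ΔT/ΣR = (296.2 K − 270.28 K)/0.2318 = 112 W

Q = 112 W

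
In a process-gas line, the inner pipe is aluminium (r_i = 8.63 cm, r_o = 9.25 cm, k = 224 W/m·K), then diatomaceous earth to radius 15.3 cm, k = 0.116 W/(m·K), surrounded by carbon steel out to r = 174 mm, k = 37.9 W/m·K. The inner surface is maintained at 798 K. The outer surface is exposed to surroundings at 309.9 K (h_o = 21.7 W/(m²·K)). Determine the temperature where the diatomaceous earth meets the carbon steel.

T = 338.3 K

Resistance network (inner→outer):
  R'_aluminium = ln(0.0925/0.0863)/(2πk) = 0.06938/(2π·224) = 4.929×10^-5 m·K/W
  R'_diatomaceous earth = ln(0.153/0.0925)/(2πk) = 0.5032/(2π·0.116) = 0.6904 m·K/W
  R'_carbon steel = ln(0.174/0.153)/(2πk) = 0.1286/(2π·37.9) = 5.401×10^-4 m·K/W
  R'_conv,out = 1/(2πr h) = 1/(2π·0.174·21.7) = 0.04215 m·K/W
ΣR = 4.929×10^-5 + 0.6904 + 5.401×10^-4 + 0.04215 = 0.7331 m·K/W
Q' = ΔT/ΣR = (798 K − 309.9 K)/0.7331 = 665.8 W/m
From the inner boundary to the diatomaceous earth/carbon steel interface, ΣR_partial = 0.6904 m·K/W.
T_interface = T_in − Q'·ΣR_partial = 798 K − (665.8)(0.6904) = 338.3 K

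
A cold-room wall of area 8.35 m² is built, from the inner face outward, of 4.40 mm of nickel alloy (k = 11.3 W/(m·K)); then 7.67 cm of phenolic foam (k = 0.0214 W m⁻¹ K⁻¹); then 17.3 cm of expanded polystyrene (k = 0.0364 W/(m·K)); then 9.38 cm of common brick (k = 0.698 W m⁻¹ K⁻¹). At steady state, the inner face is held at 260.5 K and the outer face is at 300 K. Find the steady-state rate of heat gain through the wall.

Q = 38.9 W

Series thermal resistances, inner to outer:
  R_nickel alloy = L/(kA) = 0.00440/(11.3·8.35) = 4.663×10^-5 K/W
  R_phenolic foam = L/(kA) = 0.0767/(0.0214·8.35) = 0.4292 K/W
  R_expanded polystyrene = L/(kA) = 0.173/(0.0364·8.35) = 0.5692 K/W
  R_common brick = L/(kA) = 0.0938/(0.698·8.35) = 0.01609 K/W
ΣR = 4.663×10^-5 + 0.4292 + 0.5692 + 0.01609 = 1.015 K/W
Q = ΔT/ΣR = (260.5 K − 300 K)/1.015 = -38.9 W
(Negative Q ⇒ heat flows inward; heat gain = 38.9 W.)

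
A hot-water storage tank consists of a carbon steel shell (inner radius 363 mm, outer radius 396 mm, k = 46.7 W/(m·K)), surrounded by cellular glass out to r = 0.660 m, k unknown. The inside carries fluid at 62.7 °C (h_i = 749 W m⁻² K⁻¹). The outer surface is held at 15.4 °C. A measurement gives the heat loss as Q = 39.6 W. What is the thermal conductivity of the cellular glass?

ΣR = ΔT/Q = |62.7 − 15.4|/39.6 = 1.194 K/W
Known resistances:
  R_conv,in = 1/(4πr²h) = 1/(4π·0.363²·749) = 8.063×10^-4 K/W
  R_carbon steel = (1/0.363 − 1/0.396)/(4πk) = 0.2296/(4π·46.7) = 3.912×10^-4 K/W
R_cellular glass = ΣR − ΣR_known = 1.194 − 0.001197 = 1.193 K/W
(1/r₁−1/r₂)/(4πk) = 1.193 ⇒ k = 1.010/(4π·1.193) = 0.0674 W/m·K

k = 0.0674 W/m·K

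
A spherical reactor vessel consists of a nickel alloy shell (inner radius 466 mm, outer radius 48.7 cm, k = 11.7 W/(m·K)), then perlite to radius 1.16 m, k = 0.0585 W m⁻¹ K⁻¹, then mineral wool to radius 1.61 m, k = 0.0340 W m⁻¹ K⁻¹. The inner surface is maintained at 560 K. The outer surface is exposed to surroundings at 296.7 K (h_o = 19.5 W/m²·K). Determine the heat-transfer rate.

Q = 120 W

Series thermal resistances, inner to outer:
  R_nickel alloy = (1/0.466 − 1/0.487)/(4πk) = 0.09253/(4π·11.7) = 6.294×10^-4 K/W
  R_perlite = (1/0.487 − 1/1.16)/(4πk) = 1.191/(4π·0.0585) = 1.621 K/W
  R_mineral wool = (1/1.16 − 1/1.61)/(4πk) = 0.2410/(4π·0.0340) = 0.5639 K/W
  R_conv,out = 1/(4πr²h) = 1/(4π·1.61²·19.5) = 0.001574 K/W
ΣR = 6.294×10^-4 + 1.621 + 0.5639 + 0.001574 = 2.187 K/W
Q = ΔT/ΣR = (560 K − 296.7 K)/2.187 = 120 W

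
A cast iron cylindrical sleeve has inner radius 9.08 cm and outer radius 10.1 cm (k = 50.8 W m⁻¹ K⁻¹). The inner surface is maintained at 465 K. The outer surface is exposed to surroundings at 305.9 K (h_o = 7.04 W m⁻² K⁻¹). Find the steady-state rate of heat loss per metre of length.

Q' = 710 W/m

Series thermal resistances, inner to outer:
  R'_cast iron = ln(0.101/0.0908)/(2πk) = 0.1065/(2π·50.8) = 3.335×10^-4 m·K/W
  R'_conv,out = 1/(2πr h) = 1/(2π·0.101·7.04) = 0.2238 m·K/W
ΣR = 3.335×10^-4 + 0.2238 = 0.2241 m·K/W
Q' = ΔT/ΣR = (465 K − 305.9 K)/0.2241 = 710 W/m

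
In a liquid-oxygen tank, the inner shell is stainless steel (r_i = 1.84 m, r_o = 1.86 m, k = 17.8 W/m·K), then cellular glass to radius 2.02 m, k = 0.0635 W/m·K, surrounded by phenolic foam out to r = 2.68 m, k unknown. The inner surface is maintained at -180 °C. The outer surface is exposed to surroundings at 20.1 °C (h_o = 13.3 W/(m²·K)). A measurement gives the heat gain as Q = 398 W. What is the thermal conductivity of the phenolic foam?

ΣR = ΔT/Q = |-180 − 20.1|/398 = 0.5028 K/W
Known resistances:
  R_stainless steel = (1/1.84 − 1/1.86)/(4πk) = 0.005844/(4π·17.8) = 2.613×10^-5 K/W
  R_cellular glass = (1/1.86 − 1/2.02)/(4πk) = 0.04258/(4π·0.0635) = 0.05337 K/W
  R_conv,out = 1/(4πr²h) = 1/(4π·2.68²·13.3) = 8.330×10^-4 K/W
R_phenolic foam = ΣR − ΣR_known = 0.5028 − 0.05423 = 0.4486 K/W
(1/r₁−1/r₂)/(4πk) = 0.4486 ⇒ k = 0.1219/(4π·0.4486) = 0.0216 W/m·K

k = 0.0216 W/m·K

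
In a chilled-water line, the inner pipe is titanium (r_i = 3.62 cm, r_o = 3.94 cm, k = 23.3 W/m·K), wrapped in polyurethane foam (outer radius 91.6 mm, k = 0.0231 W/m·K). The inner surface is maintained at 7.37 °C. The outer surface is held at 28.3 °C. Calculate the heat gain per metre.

Q' = 3.60 W/m

Treat each layer as a resistance in series:
  R'_titanium = ln(0.0394/0.0362)/(2πk) = 0.08471/(2π·23.3) = 5.786×10^-4 m·K/W
  R'_polyurethane foam = ln(0.0916/0.0394)/(2πk) = 0.8437/(2π·0.0231) = 5.813 m·K/W
ΣR = 5.786×10^-4 + 5.813 = 5.814 m·K/W
Q' = ΔT/ΣR = (7.37 °C − 28.3 °C)/5.814 = -3.60 W/m
(Negative Q' ⇒ heat flows inward; heat gain = 3.60 W/m.)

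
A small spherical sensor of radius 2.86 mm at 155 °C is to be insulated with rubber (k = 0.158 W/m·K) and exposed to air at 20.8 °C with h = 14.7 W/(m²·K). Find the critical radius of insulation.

r_cr = 2.15 cm

For a sphere, r_cr = 2k_ins/h = 2·0.158/14.7 = 0.0215 m = 2.15 cm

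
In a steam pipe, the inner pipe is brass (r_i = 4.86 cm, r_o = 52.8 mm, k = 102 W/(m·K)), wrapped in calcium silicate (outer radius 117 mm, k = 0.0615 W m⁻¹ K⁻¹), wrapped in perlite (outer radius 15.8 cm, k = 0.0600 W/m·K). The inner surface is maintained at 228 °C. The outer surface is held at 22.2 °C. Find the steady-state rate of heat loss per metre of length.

Resistance network (inner→outer):
  R'_brass = ln(0.0528/0.0486)/(2πk) = 0.08289/(2π·102) = 1.293×10^-4 m·K/W
  R'_calcium silicate = ln(0.117/0.0528)/(2πk) = 0.7957/(2π·0.0615) = 2.059 m·K/W
  R'_perlite = ln(0.158/0.117)/(2πk) = 0.3004/(2π·0.0600) = 0.7969 m·K/W
ΣR = 1.293×10^-4 + 2.059 + 0.7969 = 2.856 m·K/W
Q' = ΔT/ΣR = (228 °C − 22.2 °C)/2.856 = 72.1 W/m

Q' = 72.1 W/m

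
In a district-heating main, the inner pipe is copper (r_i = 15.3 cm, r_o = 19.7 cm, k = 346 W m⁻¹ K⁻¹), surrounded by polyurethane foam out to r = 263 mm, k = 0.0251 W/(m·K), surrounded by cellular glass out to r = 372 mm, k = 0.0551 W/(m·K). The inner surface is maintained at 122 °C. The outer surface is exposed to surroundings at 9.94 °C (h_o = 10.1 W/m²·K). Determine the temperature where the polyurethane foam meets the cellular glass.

Resistance network (inner→outer):
  R'_copper = ln(0.197/0.153)/(2πk) = 0.2528/(2π·346) = 1.163×10^-4 m·K/W
  R'_polyurethane foam = ln(0.263/0.197)/(2πk) = 0.2890/(2π·0.0251) = 1.832 m·K/W
  R'_cellular glass = ln(0.372/0.263)/(2πk) = 0.3467/(2π·0.0551) = 1.002 m·K/W
  R'_conv,out = 1/(2πr h) = 1/(2π·0.372·10.1) = 0.04236 m·K/W
ΣR = 1.163×10^-4 + 1.832 + 1.002 + 0.04236 = 2.876 m·K/W
Q' = ΔT/ΣR = (122 °C − 9.94 °C)/2.876 = 38.96 W/m
From the inner boundary to the polyurethane foam/cellular glass interface, ΣR_partial = 1.832 m·K/W.
T_interface = T_in − Q'·ΣR_partial = 122 °C − (38.96)(1.832) = 50.6 °C

T = 50.6 °C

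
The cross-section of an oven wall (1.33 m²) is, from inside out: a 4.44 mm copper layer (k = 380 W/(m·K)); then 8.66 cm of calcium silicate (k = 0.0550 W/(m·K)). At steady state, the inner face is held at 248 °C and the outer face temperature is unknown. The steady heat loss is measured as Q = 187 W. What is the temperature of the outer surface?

Sum the resistances:
  R_copper = L/(kA) = 0.00444/(380·1.33) = 8.785×10^-6 K/W
  R_calcium silicate = L/(kA) = 0.0866/(0.0550·1.33) = 1.184 K/W
ΣR = 1.184 K/W
ΔT = Q·ΣR = 187 × 1.184 = 221.4 K
Heat flows outward, so T_out = T_in − ΔT = 248 − 221.4 = 26.6 °C

T_out = 26.6 °C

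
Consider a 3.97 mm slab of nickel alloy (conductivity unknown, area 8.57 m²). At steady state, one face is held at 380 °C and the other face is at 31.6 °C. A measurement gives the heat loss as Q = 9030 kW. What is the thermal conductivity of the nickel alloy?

k = 12.0 W/m·K

ΣR = ΔT/Q = |380 − 31.6|/9.03×10^6 = 3.858×10^-5 K/W
L/(kA) = 3.858×10^-5 ⇒ k = 0.00397/(3.858×10^-5·8.57) = 12.0 W/m·K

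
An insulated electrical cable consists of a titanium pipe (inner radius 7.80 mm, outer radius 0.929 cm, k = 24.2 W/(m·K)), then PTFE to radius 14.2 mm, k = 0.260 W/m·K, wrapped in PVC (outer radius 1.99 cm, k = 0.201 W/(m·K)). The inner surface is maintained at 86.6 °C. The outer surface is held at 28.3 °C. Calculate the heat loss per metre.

Resistance network (inner→outer):
  R'_titanium = ln(0.00929/0.00780)/(2πk) = 0.1748/(2π·24.2) = 0.001150 m·K/W
  R'_PTFE = ln(0.0142/0.00929)/(2πk) = 0.4243/(2π·0.260) = 0.2597 m·K/W
  R'_PVC = ln(0.0199/0.0142)/(2πk) = 0.3375/(2π·0.201) = 0.2672 m·K/W
ΣR = 0.001150 + 0.2597 + 0.2672 = 0.5281 m·K/W
Q' = ΔT/ΣR = (86.6 °C − 28.3 °C)/0.5281 = 110 W/m

Q' = 110 W/m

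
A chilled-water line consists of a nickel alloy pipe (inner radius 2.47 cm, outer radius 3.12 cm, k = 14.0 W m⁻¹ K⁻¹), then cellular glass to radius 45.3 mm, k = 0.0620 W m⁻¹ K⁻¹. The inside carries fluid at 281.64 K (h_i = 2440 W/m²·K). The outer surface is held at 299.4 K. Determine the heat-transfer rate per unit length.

Q' = 18.5 W/m

Treat each layer as a resistance in series:
  R'_conv,in = 1/(2πr h) = 1/(2π·0.0247·2440) = 0.002641 m·K/W
  R'_nickel alloy = ln(0.0312/0.0247)/(2πk) = 0.2336/(2π·14.0) = 0.002656 m·K/W
  R'_cellular glass = ln(0.0453/0.0312)/(2πk) = 0.3729/(2π·0.0620) = 0.9572 m·K/W
ΣR = 0.002641 + 0.002656 + 0.9572 = 0.9625 m·K/W
Q' = ΔT/ΣR = (281.64 K − 299.4 K)/0.9625 = -18.5 W/m
(Negative Q' ⇒ heat flows inward; heat gain = 18.5 W/m.)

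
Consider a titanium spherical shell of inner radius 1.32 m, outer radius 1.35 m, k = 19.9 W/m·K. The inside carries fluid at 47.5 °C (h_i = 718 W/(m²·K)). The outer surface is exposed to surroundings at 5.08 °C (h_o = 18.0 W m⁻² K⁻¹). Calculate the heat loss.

Treat each layer as a resistance in series:
  R_conv,in = 1/(4πr²h) = 1/(4π·1.32²·718) = 6.361×10^-5 K/W
  R_titanium = (1/1.32 − 1/1.35)/(4πk) = 0.01684/(4π·19.9) = 6.732×10^-5 K/W
  R_conv,out = 1/(4πr²h) = 1/(4π·1.35²·18.0) = 0.002426 K/W
ΣR = 6.361×10^-5 + 6.732×10^-5 + 0.002426 = 0.002557 K/W
Q = ΔT/ΣR = (47.5 °C − 5.08 °C)/0.002557 = 16600 W

Q = 16600 W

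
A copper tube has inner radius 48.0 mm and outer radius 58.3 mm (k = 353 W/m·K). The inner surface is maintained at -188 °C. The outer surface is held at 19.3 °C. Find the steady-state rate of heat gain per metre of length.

Q' = 2.37×10^6 W/m

Q' = 2πk·ΔT/ln(r₂/r₁) = 2π × 353 × 207.3 / ln(0.0583/0.0480) = 2.37×10^6 W/m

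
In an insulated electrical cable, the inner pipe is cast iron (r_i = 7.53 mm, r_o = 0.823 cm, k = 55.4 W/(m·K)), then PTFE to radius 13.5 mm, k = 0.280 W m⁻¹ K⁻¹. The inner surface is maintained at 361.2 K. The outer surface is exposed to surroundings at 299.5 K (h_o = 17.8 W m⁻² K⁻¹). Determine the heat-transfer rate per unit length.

Series thermal resistances, inner to outer:
  R'_cast iron = ln(0.00823/0.00753)/(2πk) = 0.08889/(2π·55.4) = 2.554×10^-4 m·K/W
  R'_PTFE = ln(0.0135/0.00823)/(2πk) = 0.4949/(2π·0.280) = 0.2813 m·K/W
  R'_conv,out = 1/(2πr h) = 1/(2π·0.0135·17.8) = 0.6623 m·K/W
ΣR = 2.554×10^-4 + 0.2813 + 0.6623 = 0.9439 m·K/W
Q' = ΔT/ΣR = (361.2 K − 299.5 K)/0.9439 = 65.4 W/m

Q' = 65.4 W/m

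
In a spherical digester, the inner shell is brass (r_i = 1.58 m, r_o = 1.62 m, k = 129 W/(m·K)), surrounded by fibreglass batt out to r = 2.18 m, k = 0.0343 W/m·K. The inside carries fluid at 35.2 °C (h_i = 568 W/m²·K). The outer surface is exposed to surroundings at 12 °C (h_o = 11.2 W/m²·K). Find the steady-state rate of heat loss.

Resistance network (inner→outer):
  R_conv,in = 1/(4πr²h) = 1/(4π·1.58²·568) = 5.612×10^-5 K/W
  R_brass = (1/1.58 − 1/1.62)/(4πk) = 0.01563/(4π·129) = 9.640×10^-6 K/W
  R_fibreglass batt = (1/1.62 − 1/2.18)/(4πk) = 0.1586/(4π·0.0343) = 0.3679 K/W
  R_conv,out = 1/(4πr²h) = 1/(4π·2.18²·11.2) = 0.001495 K/W
ΣR = 5.612×10^-5 + 9.640×10^-6 + 0.3679 + 0.001495 = 0.3695 K/W
Q = ΔT/ΣR = (35.2 °C − 12 °C)/0.3695 = 62.8 W

Q = 62.8 W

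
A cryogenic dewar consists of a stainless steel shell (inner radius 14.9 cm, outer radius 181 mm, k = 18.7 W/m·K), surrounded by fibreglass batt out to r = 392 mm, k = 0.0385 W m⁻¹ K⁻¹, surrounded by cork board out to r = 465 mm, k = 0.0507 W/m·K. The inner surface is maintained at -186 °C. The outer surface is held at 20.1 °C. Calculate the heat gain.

Series thermal resistances, inner to outer:
  R_stainless steel = (1/0.149 − 1/0.181)/(4πk) = 1.187/(4π·18.7) = 0.005049 K/W
  R_fibreglass batt = (1/0.181 − 1/0.392)/(4πk) = 2.974/(4π·0.0385) = 6.147 K/W
  R_cork board = (1/0.392 − 1/0.465)/(4πk) = 0.4005/(4π·0.0507) = 0.6286 K/W
ΣR = 0.005049 + 6.147 + 0.6286 = 6.781 K/W
Q = ΔT/ΣR = (-186 °C − 20.1 °C)/6.781 = -30.4 W
(Negative Q ⇒ heat flows inward; heat gain = 30.4 W.)

Q = 30.4 W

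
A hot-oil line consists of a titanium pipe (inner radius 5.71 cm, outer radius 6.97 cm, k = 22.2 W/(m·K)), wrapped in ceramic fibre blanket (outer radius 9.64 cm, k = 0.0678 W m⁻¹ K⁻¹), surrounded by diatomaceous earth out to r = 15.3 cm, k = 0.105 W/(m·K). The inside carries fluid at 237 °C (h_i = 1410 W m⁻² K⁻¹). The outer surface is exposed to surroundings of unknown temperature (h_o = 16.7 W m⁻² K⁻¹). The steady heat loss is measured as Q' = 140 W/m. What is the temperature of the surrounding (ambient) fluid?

T_out = 23.2 °C

Sum the resistances:
  R'_conv,in = 1/(2πr h) = 1/(2π·0.0571·1410) = 0.001977 m·K/W
  R'_titanium = ln(0.0697/0.0571)/(2πk) = 0.1994/(2π·22.2) = 0.001429 m·K/W
  R'_ceramic fibre blanket = ln(0.0964/0.0697)/(2πk) = 0.3243/(2π·0.0678) = 0.7613 m·K/W
  R'_diatomaceous earth = ln(0.153/0.0964)/(2πk) = 0.4619/(2π·0.105) = 0.7002 m·K/W
  R'_conv,out = 1/(2πr h) = 1/(2π·0.153·16.7) = 0.06229 m·K/W
ΣR = 1.527 m·K/W
ΔT = Q'·ΣR = 140 × 1.527 = 213.8 K
Heat flows outward, so T_out = T_in − ΔT = 237 − 213.8 = 23.2 °C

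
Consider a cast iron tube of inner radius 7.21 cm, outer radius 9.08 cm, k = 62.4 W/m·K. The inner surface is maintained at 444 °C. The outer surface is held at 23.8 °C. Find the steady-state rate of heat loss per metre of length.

Q' = 714 kW/m

Q' = 2πk·ΔT/ln(r₂/r₁) = 2π × 62.4 × 420.2 / ln(0.0908/0.0721) = 7.14×10^5 W/m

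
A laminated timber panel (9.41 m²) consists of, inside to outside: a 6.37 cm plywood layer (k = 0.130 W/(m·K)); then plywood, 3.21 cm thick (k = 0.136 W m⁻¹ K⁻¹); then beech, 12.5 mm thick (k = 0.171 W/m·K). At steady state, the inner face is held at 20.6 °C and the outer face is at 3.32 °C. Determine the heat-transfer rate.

Treat each layer as a resistance in series:
  R_plywood = L/(kA) = 0.0637/(0.130·9.41) = 0.05207 K/W
  R_plywood = L/(kA) = 0.0321/(0.136·9.41) = 0.02508 K/W
  R_beech = L/(kA) = 0.0125/(0.171·9.41) = 0.007768 K/W
ΣR = 0.05207 + 0.02508 + 0.007768 = 0.08492 K/W
Q = ΔT/ΣR = (20.6 °C − 3.32 °C)/0.08492 = 203 W

Q = 203 W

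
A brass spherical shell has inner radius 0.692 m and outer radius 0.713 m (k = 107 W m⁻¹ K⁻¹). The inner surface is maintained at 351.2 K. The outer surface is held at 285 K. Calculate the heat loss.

Q = 2090 kW

Q = 4πk·ΔT/(1/r₁ − 1/r₂) = 4π × 107 × 66.2 / (1/0.692 − 1/0.713) = 2.09×10^6 W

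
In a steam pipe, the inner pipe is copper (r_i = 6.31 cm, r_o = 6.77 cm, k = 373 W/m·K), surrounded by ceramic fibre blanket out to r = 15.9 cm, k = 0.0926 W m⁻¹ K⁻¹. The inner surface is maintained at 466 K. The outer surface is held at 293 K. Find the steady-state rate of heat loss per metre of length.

Q' = 118 W/m

Resistance network (inner→outer):
  R'_copper = ln(0.0677/0.0631)/(2πk) = 0.07037/(2π·373) = 3.002×10^-5 m·K/W
  R'_ceramic fibre blanket = ln(0.159/0.0677)/(2πk) = 0.8538/(2π·0.0926) = 1.467 m·K/W
ΣR = 3.002×10^-5 + 1.467 = 1.467 m·K/W
Q' = ΔT/ΣR = (466 K − 293 K)/1.467 = 118 W/m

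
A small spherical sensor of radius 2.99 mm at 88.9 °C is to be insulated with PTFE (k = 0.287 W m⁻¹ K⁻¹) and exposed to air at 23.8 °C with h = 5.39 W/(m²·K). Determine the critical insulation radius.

r_cr = 10.6 cm

For a sphere, r_cr = 2k_ins/h = 2·0.287/5.39 = 0.106 m = 10.6 cm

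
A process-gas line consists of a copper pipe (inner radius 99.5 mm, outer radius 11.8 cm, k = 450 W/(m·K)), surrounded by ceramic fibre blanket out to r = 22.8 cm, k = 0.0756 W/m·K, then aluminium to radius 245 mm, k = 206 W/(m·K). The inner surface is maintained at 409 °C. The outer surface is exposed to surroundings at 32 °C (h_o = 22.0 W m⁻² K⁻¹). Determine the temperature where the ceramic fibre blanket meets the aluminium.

Resistance network (inner→outer):
  R'_copper = ln(0.118/0.0995)/(2πk) = 0.1705/(2π·450) = 6.031×10^-5 m·K/W
  R'_ceramic fibre blanket = ln(0.228/0.118)/(2πk) = 0.6587/(2π·0.0756) = 1.387 m·K/W
  R'_aluminium = ln(0.245/0.228)/(2πk) = 0.07191/(2π·206) = 5.556×10^-5 m·K/W
  R'_conv,out = 1/(2πr h) = 1/(2π·0.245·22.0) = 0.02953 m·K/W
ΣR = 6.031×10^-5 + 1.387 + 5.556×10^-5 + 0.02953 = 1.417 m·K/W
Q' = ΔT/ΣR = (409 °C − 32 °C)/1.417 = 266.1 W/m
From the inner boundary to the ceramic fibre blanket/aluminium interface, ΣR_partial = 1.387 m·K/W.
T_interface = T_in − Q'·ΣR_partial = 409 °C − (266.1)(1.387) = 39.9 °C

T = 39.9 °C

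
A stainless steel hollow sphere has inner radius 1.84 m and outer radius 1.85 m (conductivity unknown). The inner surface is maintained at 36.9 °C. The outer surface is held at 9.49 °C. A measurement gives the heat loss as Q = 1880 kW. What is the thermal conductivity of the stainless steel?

ΣR = ΔT/Q = |36.9 − 9.49|/1.88×10^6 = 1.458×10^-5 K/W
(1/r₁−1/r₂)/(4πk) = 1.458×10^-5 ⇒ k = 0.002938/(4π·1.458×10^-5) = 16.0 W/m·K

k = 16.0 W/m·K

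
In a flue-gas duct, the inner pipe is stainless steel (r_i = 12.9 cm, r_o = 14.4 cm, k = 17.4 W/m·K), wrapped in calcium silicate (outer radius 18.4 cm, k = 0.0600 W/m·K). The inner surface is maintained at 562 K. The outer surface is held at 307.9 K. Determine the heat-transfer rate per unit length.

Series thermal resistances, inner to outer:
  R'_stainless steel = ln(0.144/0.129)/(2πk) = 0.1100/(2π·17.4) = 0.001006 m·K/W
  R'_calcium silicate = ln(0.184/0.144)/(2πk) = 0.2451/(2π·0.0600) = 0.6502 m·K/W
ΣR = 0.001006 + 0.6502 = 0.6512 m·K/W
Q' = ΔT/ΣR = (562 K − 307.9 K)/0.6512 = 390 W/m

Q' = 390 W/m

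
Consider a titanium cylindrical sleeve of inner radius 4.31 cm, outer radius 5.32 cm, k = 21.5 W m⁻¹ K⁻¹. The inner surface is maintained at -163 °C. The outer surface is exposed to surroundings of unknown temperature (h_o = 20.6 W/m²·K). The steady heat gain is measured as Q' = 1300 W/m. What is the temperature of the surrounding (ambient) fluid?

Series resistances:
  R'_titanium = ln(0.0532/0.0431)/(2πk) = 0.2105/(2π·21.5) = 0.001558 m·K/W
  R'_conv,out = 1/(2πr h) = 1/(2π·0.0532·20.6) = 0.1452 m·K/W
ΣR = 0.1468 m·K/W
ΔT = Q'·ΣR = 1300 × 0.1468 = 190.8 K
Heat flows inward, so T_out = T_in + ΔT = -163 + 190.8 = 27.8 °C

T_out = 27.8 °C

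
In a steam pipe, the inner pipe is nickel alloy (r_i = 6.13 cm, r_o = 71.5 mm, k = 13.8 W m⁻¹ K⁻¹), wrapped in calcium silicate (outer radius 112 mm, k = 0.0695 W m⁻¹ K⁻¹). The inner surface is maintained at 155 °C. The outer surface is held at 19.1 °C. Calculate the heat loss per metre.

Q' = 132 W/m

Resistance network (inner→outer):
  R'_nickel alloy = ln(0.0715/0.0613)/(2πk) = 0.1539/(2π·13.8) = 0.001775 m·K/W
  R'_calcium silicate = ln(0.112/0.0715)/(2πk) = 0.4488/(2π·0.0695) = 1.028 m·K/W
ΣR = 0.001775 + 1.028 = 1.030 m·K/W
Q' = ΔT/ΣR = (155 °C − 19.1 °C)/1.030 = 132 W/m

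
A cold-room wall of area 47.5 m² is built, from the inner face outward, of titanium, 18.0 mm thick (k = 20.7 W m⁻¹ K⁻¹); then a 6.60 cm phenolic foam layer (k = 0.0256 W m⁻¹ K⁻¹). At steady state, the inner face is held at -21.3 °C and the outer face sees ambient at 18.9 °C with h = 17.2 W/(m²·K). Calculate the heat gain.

Series thermal resistances, inner to outer:
  R_titanium = L/(kA) = 0.0180/(20.7·47.5) = 1.831×10^-5 K/W
  R_phenolic foam = L/(kA) = 0.0660/(0.0256·47.5) = 0.05428 K/W
  R_conv,out = 1/(hA) = 1/(17.2·47.5) = 0.001224 K/W
ΣR = 1.831×10^-5 + 0.05428 + 0.001224 = 0.05552 K/W
Q = ΔT/ΣR = (-21.3 °C − 18.9 °C)/0.05552 = -724 W
(Negative Q ⇒ heat flows inward; heat gain = 724 W.)

Q = 724 W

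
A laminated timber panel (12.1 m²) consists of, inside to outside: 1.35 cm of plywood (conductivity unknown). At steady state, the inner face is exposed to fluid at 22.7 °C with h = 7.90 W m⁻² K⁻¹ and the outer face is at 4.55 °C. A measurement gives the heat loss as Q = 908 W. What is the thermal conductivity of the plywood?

ΣR = ΔT/Q = |22.7 − 4.55|/908 = 0.01999 K/W
Known resistances:
  R_conv,in = 1/(hA) = 1/(7.90·12.1) = 0.01046 K/W
R_plywood = ΣR − ΣR_known = 0.01999 − 0.01046 = 0.009530 K/W
L/(kA) = 0.009530 ⇒ k = 0.0135/(0.009530·12.1) = 0.117 W/m·K

k = 0.117 W/m·K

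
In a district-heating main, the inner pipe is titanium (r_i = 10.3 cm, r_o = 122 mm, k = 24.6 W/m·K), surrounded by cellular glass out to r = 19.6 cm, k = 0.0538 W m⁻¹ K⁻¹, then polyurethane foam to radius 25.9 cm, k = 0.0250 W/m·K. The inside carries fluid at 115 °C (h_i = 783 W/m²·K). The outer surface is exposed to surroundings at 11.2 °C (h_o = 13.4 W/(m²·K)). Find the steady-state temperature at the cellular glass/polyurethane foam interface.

Resistance network (inner→outer):
  R'_conv,in = 1/(2πr h) = 1/(2π·0.103·783) = 0.001973 m·K/W
  R'_titanium = ln(0.122/0.103)/(2πk) = 0.1693/(2π·24.6) = 0.001095 m·K/W
  R'_cellular glass = ln(0.196/0.122)/(2πk) = 0.4741/(2π·0.0538) = 1.402 m·K/W
  R'_polyurethane foam = ln(0.259/0.196)/(2πk) = 0.2787/(2π·0.0250) = 1.774 m·K/W
  R'_conv,out = 1/(2πr h) = 1/(2π·0.259·13.4) = 0.04586 m·K/W
ΣR = 0.001973 + 0.001095 + 1.402 + 1.774 + 0.04586 = 3.225 m·K/W
Q' = ΔT/ΣR = (115 °C − 11.2 °C)/3.225 = 32.19 W/m
From the inner boundary to the cellular glass/polyurethane foam interface, ΣR_partial = 1.405 m·K/W.
T_interface = T_in − Q'·ΣR_partial = 115 °C − (32.19)(1.405) = 69.8 °C

T = 69.8 °C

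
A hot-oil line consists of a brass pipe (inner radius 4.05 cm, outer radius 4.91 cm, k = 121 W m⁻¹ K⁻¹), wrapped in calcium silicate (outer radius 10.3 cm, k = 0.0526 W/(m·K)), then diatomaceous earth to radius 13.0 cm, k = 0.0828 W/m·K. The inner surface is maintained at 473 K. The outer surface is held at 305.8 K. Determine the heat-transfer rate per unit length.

Series thermal resistances, inner to outer:
  R'_brass = ln(0.0491/0.0405)/(2πk) = 0.1926/(2π·121) = 2.533×10^-4 m·K/W
  R'_calcium silicate = ln(0.103/0.0491)/(2πk) = 0.7409/(2π·0.0526) = 2.242 m·K/W
  R'_diatomaceous earth = ln(0.130/0.103)/(2πk) = 0.2328/(2π·0.0828) = 0.4475 m·K/W
ΣR = 2.533×10^-4 + 2.242 + 0.4475 = 2.690 m·K/W
Q' = ΔT/ΣR = (473 K − 305.8 K)/2.690 = 62.2 W/m

Q' = 62.2 W/m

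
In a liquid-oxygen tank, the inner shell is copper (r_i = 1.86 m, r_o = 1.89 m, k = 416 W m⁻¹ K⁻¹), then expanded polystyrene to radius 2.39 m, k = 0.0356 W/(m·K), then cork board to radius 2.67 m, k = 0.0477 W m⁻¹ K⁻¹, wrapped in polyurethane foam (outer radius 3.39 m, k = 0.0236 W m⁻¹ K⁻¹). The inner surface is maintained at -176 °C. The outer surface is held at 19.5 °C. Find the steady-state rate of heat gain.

Series thermal resistances, inner to outer:
  R_copper = (1/1.86 − 1/1.89)/(4πk) = 0.008534/(4π·416) = 1.632×10^-6 K/W
  R_expanded polystyrene = (1/1.89 − 1/2.39)/(4πk) = 0.1107/(4π·0.0356) = 0.2474 K/W
  R_cork board = (1/2.39 − 1/2.67)/(4πk) = 0.04388/(4π·0.0477) = 0.07320 K/W
  R_polyurethane foam = (1/2.67 − 1/3.39)/(4πk) = 0.07955/(4π·0.0236) = 0.2682 K/W
ΣR = 1.632×10^-6 + 0.2474 + 0.07320 + 0.2682 = 0.5888 K/W
Q = ΔT/ΣR = (-176 °C − 19.5 °C)/0.5888 = -332 W
(Negative Q ⇒ heat flows inward; heat gain = 332 W.)

Q = 332 W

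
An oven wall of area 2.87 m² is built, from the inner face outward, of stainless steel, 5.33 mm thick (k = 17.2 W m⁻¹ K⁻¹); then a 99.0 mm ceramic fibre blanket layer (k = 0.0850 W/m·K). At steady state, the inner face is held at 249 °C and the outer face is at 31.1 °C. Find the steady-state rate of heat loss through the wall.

Series thermal resistances, inner to outer:
  R_stainless steel = L/(kA) = 0.00533/(17.2·2.87) = 1.080×10^-4 K/W
  R_ceramic fibre blanket = L/(kA) = 0.0990/(0.0850·2.87) = 0.4058 K/W
ΣR = 1.080×10^-4 + 0.4058 = 0.4059 K/W
Q = ΔT/ΣR = (249 °C − 31.1 °C)/0.4059 = 537 W

Q = 537 W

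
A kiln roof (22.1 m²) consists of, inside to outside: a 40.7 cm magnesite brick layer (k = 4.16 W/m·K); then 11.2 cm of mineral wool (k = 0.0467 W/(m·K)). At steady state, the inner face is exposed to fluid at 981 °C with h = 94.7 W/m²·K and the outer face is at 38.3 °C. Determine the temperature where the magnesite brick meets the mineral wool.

T = 940 °C

Treat each layer as a resistance in series:
  R_conv,in = 1/(hA) = 1/(94.7·22.1) = 4.778×10^-4 K/W
  R_magnesite brick = L/(kA) = 0.407/(4.16·22.1) = 0.004427 K/W
  R_mineral wool = L/(kA) = 0.112/(0.0467·22.1) = 0.1085 K/W
ΣR = 4.778×10^-4 + 0.004427 + 0.1085 = 0.1134 K/W
Q = ΔT/ΣR = (981 °C − 38.3 °C)/0.1134 = 8313 W
From the inner boundary to the magnesite brick/mineral wool interface, ΣR_partial = 0.004905 K/W.
T_interface = T_in − Q·ΣR_partial = 981 °C − (8313)(0.004905) = 940 °C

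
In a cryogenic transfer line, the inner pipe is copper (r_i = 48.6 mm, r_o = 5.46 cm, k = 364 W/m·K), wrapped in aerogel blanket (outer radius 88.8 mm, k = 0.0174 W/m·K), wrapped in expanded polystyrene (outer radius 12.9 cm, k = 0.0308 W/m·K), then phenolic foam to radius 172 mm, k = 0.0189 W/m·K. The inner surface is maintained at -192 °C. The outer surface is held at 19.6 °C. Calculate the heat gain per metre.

Q' = 24.0 W/m

Treat each layer as a resistance in series:
  R'_copper = ln(0.0546/0.0486)/(2πk) = 0.1164/(2π·364) = 5.090×10^-5 m·K/W
  R'_aerogel blanket = ln(0.0888/0.0546)/(2πk) = 0.4864/(2π·0.0174) = 4.449 m·K/W
  R'_expanded polystyrene = ln(0.129/0.0888)/(2πk) = 0.3734/(2π·0.0308) = 1.930 m·K/W
  R'_phenolic foam = ln(0.172/0.129)/(2πk) = 0.2877/(2π·0.0189) = 2.423 m·K/W
ΣR = 5.090×10^-5 + 4.449 + 1.930 + 2.423 = 8.802 m·K/W
Q' = ΔT/ΣR = (-192 °C − 19.6 °C)/8.802 = -24.0 W/m
(Negative Q' ⇒ heat flows inward; heat gain = 24.0 W/m.)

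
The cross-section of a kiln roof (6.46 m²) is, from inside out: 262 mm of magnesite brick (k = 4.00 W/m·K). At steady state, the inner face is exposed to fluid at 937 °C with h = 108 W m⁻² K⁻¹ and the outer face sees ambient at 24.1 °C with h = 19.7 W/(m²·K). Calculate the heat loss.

Q = 47000 W

Series thermal resistances, inner to outer:
  R_conv,in = 1/(hA) = 1/(108·6.46) = 0.001433 K/W
  R_magnesite brick = L/(kA) = 0.262/(4.00·6.46) = 0.01014 K/W
  R_conv,out = 1/(hA) = 1/(19.7·6.46) = 0.007858 K/W
ΣR = 0.001433 + 0.01014 + 0.007858 = 0.01943 K/W
Q = ΔT/ΣR = (937 °C − 24.1 °C)/0.01943 = 47000 W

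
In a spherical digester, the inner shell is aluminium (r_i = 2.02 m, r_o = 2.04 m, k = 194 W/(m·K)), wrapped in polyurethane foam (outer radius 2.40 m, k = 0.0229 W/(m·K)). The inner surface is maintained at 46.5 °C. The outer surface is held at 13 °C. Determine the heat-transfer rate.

Q = 131 W

Treat each layer as a resistance in series:
  R_aluminium = (1/2.02 − 1/2.04)/(4πk) = 0.004853/(4π·194) = 1.991×10^-6 K/W
  R_polyurethane foam = (1/2.04 − 1/2.40)/(4πk) = 0.07353/(4π·0.0229) = 0.2555 K/W
ΣR = 1.991×10^-6 + 0.2555 = 0.2555 K/W
Q = ΔT/ΣR = (46.5 °C − 13 °C)/0.2555 = 131 W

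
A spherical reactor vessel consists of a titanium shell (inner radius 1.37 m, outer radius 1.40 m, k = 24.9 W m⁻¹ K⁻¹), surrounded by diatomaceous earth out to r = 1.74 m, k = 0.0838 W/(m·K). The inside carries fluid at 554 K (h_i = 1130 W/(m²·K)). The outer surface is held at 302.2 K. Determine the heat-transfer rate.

Q = 1900 W

Resistance network (inner→outer):
  R_conv,in = 1/(4πr²h) = 1/(4π·1.37²·1130) = 3.752×10^-5 K/W
  R_titanium = (1/1.37 − 1/1.40)/(4πk) = 0.01564/(4π·24.9) = 4.999×10^-5 K/W
  R_diatomaceous earth = (1/1.40 − 1/1.74)/(4πk) = 0.1396/(4π·0.0838) = 0.1325 K/W
ΣR = 3.752×10^-5 + 4.999×10^-5 + 0.1325 = 0.1326 K/W
Q = ΔT/ΣR = (554 K − 302.2 K)/0.1326 = 1900 W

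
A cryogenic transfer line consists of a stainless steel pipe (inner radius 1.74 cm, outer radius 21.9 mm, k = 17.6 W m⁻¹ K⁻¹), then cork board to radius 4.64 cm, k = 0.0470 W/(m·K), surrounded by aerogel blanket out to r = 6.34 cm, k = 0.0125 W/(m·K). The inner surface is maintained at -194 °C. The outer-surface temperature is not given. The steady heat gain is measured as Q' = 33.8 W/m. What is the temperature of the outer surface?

Series resistances:
  R'_stainless steel = ln(0.0219/0.0174)/(2πk) = 0.2300/(2π·17.6) = 0.002080 m·K/W
  R'_cork board = ln(0.0464/0.0219)/(2πk) = 0.7508/(2π·0.0470) = 2.542 m·K/W
  R'_aerogel blanket = ln(0.0634/0.0464)/(2πk) = 0.3122/(2π·0.0125) = 3.975 m·K/W
ΣR = 6.519 m·K/W
ΔT = Q'·ΣR = 33.8 × 6.519 = 220.3 K
Heat flows inward, so T_out = T_in + ΔT = -194 + 220.3 = 26.3 °C

T_out = 26.3 °C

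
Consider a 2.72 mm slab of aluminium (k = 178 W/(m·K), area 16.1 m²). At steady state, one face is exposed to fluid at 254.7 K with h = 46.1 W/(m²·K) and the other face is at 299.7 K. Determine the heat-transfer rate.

Q = 33.4 kW

Treat each layer as a resistance in series:
  R_conv,in = 1/(hA) = 1/(46.1·16.1) = 0.001347 K/W
  R_aluminium = L/(kA) = 0.00272/(178·16.1) = 9.491×10^-7 K/W
ΣR = 0.001347 + 9.491×10^-7 = 0.001348 K/W
Q = ΔT/ΣR = (254.7 K − 299.7 K)/0.001348 = -33400 W
(Negative Q ⇒ heat flows inward; heat gain = 33400 W.)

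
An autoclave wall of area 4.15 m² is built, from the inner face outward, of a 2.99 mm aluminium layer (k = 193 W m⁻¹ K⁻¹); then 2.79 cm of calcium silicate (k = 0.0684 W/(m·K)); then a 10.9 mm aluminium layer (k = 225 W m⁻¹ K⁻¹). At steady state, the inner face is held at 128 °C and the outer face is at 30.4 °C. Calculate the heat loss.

Treat each layer as a resistance in series:
  R_aluminium = L/(kA) = 0.00299/(193·4.15) = 3.733×10^-6 K/W
  R_calcium silicate = L/(kA) = 0.0279/(0.0684·4.15) = 0.09829 K/W
  R_aluminium = L/(kA) = 0.0109/(225·4.15) = 1.167×10^-5 K/W
ΣR = 3.733×10^-6 + 0.09829 + 1.167×10^-5 = 0.09831 K/W
Q = ΔT/ΣR = (128 °C − 30.4 °C)/0.09831 = 993 W

Q = 993 W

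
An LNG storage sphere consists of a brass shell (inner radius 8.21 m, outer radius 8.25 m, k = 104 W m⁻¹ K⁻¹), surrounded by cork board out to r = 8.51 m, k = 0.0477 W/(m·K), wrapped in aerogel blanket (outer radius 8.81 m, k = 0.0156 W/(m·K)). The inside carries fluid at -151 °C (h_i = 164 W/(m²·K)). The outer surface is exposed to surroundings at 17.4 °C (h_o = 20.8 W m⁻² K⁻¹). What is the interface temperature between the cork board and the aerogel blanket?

T = -112 °C

Series thermal resistances, inner to outer:
  R_conv,in = 1/(4πr²h) = 1/(4π·8.21²·164) = 7.199×10^-6 K/W
  R_brass = (1/8.21 − 1/8.25)/(4πk) = 5.906×10^-4/(4π·104) = 4.519×10^-7 K/W
  R_cork board = (1/8.25 − 1/8.51)/(4πk) = 0.003703/(4π·0.0477) = 0.006178 K/W
  R_aerogel blanket = (1/8.51 − 1/8.81)/(4πk) = 0.004001/(4π·0.0156) = 0.02041 K/W
  R_conv,out = 1/(4πr²h) = 1/(4π·8.81²·20.8) = 4.929×10^-5 K/W
ΣR = 7.199×10^-6 + 4.519×10^-7 + 0.006178 + 0.02041 + 4.929×10^-5 = 0.02664 K/W
Q = ΔT/ΣR = (-151 °C − 17.4 °C)/0.02664 = -6321 W
From the inner boundary to the cork board/aerogel blanket interface, ΣR_partial = 0.006186 K/W.
T_interface = T_in − Q·ΣR_partial = -151 °C − (-6321)(0.006186) = -112 °C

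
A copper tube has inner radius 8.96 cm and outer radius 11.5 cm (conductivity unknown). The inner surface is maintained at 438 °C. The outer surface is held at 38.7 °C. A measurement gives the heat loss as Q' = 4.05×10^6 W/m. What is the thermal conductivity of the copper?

k = 403 W/m·K

ΣR = ΔT/Q' = |438 − 38.7|/4.05×10^6 = 9.859×10^-5 m·K/W
ln(r₂/r₁)/(2πk) = 9.859×10^-5 ⇒ k = 0.2496/(2π·9.859×10^-5) = 403 W/m·K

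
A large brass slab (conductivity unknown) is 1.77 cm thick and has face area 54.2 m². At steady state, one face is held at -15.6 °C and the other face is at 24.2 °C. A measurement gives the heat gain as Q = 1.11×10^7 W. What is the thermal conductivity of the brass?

k = 91.1 W/m·K

ΣR = ΔT/Q = |-15.6 − 24.2|/1.11×10^7 = 3.586×10^-6 K/W
L/(kA) = 3.586×10^-6 ⇒ k = 0.0177/(3.586×10^-6·54.2) = 91.1 W/m·K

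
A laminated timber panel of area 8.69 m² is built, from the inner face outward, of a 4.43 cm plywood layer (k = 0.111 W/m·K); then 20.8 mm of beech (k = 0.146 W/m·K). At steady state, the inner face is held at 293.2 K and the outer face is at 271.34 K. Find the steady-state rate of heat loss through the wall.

Series thermal resistances, inner to outer:
  R_plywood = L/(kA) = 0.0443/(0.111·8.69) = 0.04593 K/W
  R_beech = L/(kA) = 0.0208/(0.146·8.69) = 0.01639 K/W
ΣR = 0.04593 + 0.01639 = 0.06232 K/W
Q = ΔT/ΣR = (293.2 K − 271.34 K)/0.06232 = 351 W

Q = 351 W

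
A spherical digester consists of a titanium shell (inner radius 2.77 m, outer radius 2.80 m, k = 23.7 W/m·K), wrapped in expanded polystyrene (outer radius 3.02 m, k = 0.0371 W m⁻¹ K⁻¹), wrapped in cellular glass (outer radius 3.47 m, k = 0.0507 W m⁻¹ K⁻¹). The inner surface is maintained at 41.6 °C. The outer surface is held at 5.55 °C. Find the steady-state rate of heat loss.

Q = 293 W

Resistance network (inner→outer):
  R_titanium = (1/2.77 − 1/2.80)/(4πk) = 0.003868/(4π·23.7) = 1.299×10^-5 K/W
  R_expanded polystyrene = (1/2.80 − 1/3.02)/(4πk) = 0.02602/(4π·0.0371) = 0.05581 K/W
  R_cellular glass = (1/3.02 − 1/3.47)/(4πk) = 0.04294/(4π·0.0507) = 0.06740 K/W
ΣR = 1.299×10^-5 + 0.05581 + 0.06740 = 0.1232 K/W
Q = ΔT/ΣR = (41.6 °C − 5.55 °C)/0.1232 = 293 W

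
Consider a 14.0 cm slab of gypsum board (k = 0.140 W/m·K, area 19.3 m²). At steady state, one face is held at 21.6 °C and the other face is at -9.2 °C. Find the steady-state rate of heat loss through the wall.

Q = 594 W

Q = kA·ΔT/L = 0.140 × 19.3 × |21.6 °C − -9.2 °C| / 0.140 = 594 W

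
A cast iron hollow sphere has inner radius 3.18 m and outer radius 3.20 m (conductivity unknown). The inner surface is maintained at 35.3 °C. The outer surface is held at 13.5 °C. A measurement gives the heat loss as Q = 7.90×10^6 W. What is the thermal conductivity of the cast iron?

ΣR = ΔT/Q = |35.3 − 13.5|/7.90×10^6 = 2.759×10^-6 K/W
(1/r₁−1/r₂)/(4πk) = 2.759×10^-6 ⇒ k = 0.001965/(4π·2.759×10^-6) = 56.7 W/m·K

k = 56.7 W/m·K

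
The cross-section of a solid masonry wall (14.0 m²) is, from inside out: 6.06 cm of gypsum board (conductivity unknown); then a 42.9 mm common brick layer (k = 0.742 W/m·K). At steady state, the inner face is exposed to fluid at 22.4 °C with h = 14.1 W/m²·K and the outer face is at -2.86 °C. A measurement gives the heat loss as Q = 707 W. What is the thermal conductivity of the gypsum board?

k = 0.163 W/m·K

ΣR = ΔT/Q = |22.4 − -2.86|/707 = 0.03573 K/W
Known resistances:
  R_conv,in = 1/(hA) = 1/(14.1·14.0) = 0.005066 K/W
  R_common brick = L/(kA) = 0.0429/(0.742·14.0) = 0.004130 K/W
R_gypsum board = ΣR − ΣR_known = 0.03573 − 0.009196 = 0.02653 K/W
L/(kA) = 0.02653 ⇒ k = 0.0606/(0.02653·14.0) = 0.163 W/m·K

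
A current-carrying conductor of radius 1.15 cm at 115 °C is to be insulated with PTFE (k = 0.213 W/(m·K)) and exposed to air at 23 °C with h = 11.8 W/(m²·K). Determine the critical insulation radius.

r_cr = 1.81 cm

For a cylinder, r_cr = k_ins/h = 0.213/11.8 = 0.0181 m = 1.81 cm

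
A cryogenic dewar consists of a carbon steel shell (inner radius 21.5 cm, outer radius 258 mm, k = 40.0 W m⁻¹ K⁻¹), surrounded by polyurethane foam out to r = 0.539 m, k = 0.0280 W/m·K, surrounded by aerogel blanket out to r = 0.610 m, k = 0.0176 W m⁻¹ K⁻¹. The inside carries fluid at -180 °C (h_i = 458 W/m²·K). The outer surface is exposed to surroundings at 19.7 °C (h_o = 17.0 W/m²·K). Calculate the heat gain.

Q = 29.6 W

Series thermal resistances, inner to outer:
  R_conv,in = 1/(4πr²h) = 1/(4π·0.215²·458) = 0.003759 K/W
  R_carbon steel = (1/0.215 − 1/0.258)/(4πk) = 0.7752/(4π·40.0) = 0.001542 K/W
  R_polyurethane foam = (1/0.258 − 1/0.539)/(4πk) = 2.021/(4π·0.0280) = 5.743 K/W
  R_aerogel blanket = (1/0.539 − 1/0.610)/(4πk) = 0.2159/(4π·0.0176) = 0.9764 K/W
  R_conv,out = 1/(4πr²h) = 1/(4π·0.610²·17.0) = 0.01258 K/W
ΣR = 0.003759 + 0.001542 + 5.743 + 0.9764 + 0.01258 = 6.737 K/W
Q = ΔT/ΣR = (-180 °C − 19.7 °C)/6.737 = -29.6 W
(Negative Q ⇒ heat flows inward; heat gain = 29.6 W.)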